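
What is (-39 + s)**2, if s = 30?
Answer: 81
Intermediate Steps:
(-39 + s)**2 = (-39 + 30)**2 = (-9)**2 = 81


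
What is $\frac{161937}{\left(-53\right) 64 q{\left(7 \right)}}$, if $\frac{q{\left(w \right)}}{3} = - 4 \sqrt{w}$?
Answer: $\frac{53979 \sqrt{7}}{94976} \approx 1.5037$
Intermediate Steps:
$q{\left(w \right)} = - 12 \sqrt{w}$ ($q{\left(w \right)} = 3 \left(- 4 \sqrt{w}\right) = - 12 \sqrt{w}$)
$\frac{161937}{\left(-53\right) 64 q{\left(7 \right)}} = \frac{161937}{\left(-53\right) 64 \left(- 12 \sqrt{7}\right)} = \frac{161937}{\left(-3392\right) \left(- 12 \sqrt{7}\right)} = \frac{161937}{40704 \sqrt{7}} = 161937 \frac{\sqrt{7}}{284928} = \frac{53979 \sqrt{7}}{94976}$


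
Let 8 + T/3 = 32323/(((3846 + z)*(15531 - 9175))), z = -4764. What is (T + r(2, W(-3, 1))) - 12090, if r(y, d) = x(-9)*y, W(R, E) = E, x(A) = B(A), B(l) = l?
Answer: -23595995875/1944936 ≈ -12132.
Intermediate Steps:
x(A) = A
r(y, d) = -9*y
T = -46710787/1944936 (T = -24 + 3*(32323/(((3846 - 4764)*(15531 - 9175)))) = -24 + 3*(32323/((-918*6356))) = -24 + 3*(32323/(-5834808)) = -24 + 3*(32323*(-1/5834808)) = -24 + 3*(-32323/5834808) = -24 - 32323/1944936 = -46710787/1944936 ≈ -24.017)
(T + r(2, W(-3, 1))) - 12090 = (-46710787/1944936 - 9*2) - 12090 = (-46710787/1944936 - 18) - 12090 = -81719635/1944936 - 12090 = -23595995875/1944936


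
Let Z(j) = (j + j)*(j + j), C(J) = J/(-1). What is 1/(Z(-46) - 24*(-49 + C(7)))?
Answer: 1/9808 ≈ 0.00010196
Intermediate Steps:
C(J) = -J (C(J) = J*(-1) = -J)
Z(j) = 4*j² (Z(j) = (2*j)*(2*j) = 4*j²)
1/(Z(-46) - 24*(-49 + C(7))) = 1/(4*(-46)² - 24*(-49 - 1*7)) = 1/(4*2116 - 24*(-49 - 7)) = 1/(8464 - 24*(-56)) = 1/(8464 + 1344) = 1/9808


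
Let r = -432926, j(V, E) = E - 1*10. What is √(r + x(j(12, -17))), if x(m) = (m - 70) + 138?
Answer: I*√432885 ≈ 657.94*I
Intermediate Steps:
j(V, E) = -10 + E (j(V, E) = E - 10 = -10 + E)
x(m) = 68 + m (x(m) = (-70 + m) + 138 = 68 + m)
√(r + x(j(12, -17))) = √(-432926 + (68 + (-10 - 17))) = √(-432926 + (68 - 27)) = √(-432926 + 41) = √(-432885) = I*√432885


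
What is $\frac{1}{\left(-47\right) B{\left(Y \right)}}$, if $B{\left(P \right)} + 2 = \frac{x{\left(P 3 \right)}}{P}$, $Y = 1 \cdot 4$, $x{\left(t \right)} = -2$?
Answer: $\frac{2}{235} \approx 0.0085106$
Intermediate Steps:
$Y = 4$
$B{\left(P \right)} = -2 - \frac{2}{P}$
$\frac{1}{\left(-47\right) B{\left(Y \right)}} = \frac{1}{\left(-47\right) \left(-2 - \frac{2}{4}\right)} = \frac{1}{\left(-47\right) \left(-2 - \frac{1}{2}\right)} = \frac{1}{\left(-47\right) \left(- \frac{5}{2}\right)} = \frac{1}{\frac{235}{2}} = \frac{2}{235}$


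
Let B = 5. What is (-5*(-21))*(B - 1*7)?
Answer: -210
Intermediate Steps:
(-5*(-21))*(B - 1*7) = (-5*(-21))*(5 - 1*7) = 105*(5 - 7) = 105*(-2) = -210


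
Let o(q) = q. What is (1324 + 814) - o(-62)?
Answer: 2200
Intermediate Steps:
(1324 + 814) - o(-62) = (1324 + 814) - 1*(-62) = 2138 + 62 = 2200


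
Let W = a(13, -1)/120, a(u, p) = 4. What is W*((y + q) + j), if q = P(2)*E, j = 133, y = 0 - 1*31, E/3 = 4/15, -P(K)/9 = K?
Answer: 73/25 ≈ 2.9200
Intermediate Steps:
P(K) = -9*K
E = 4/5 (E = 3*(4/15) = 4/5 ≈ 0.80000)
y = -31 (y = 0 - 31 = -31)
W = 1/30 (W = 4/120 = 4*(1/120) = 1/30 ≈ 0.033333)
q = -72/5 (q = -9*2*(4/5) = -18*4/5 = -72/5 ≈ -14.400)
W*((y + q) + j) = ((-31 - 72/5) + 133)/30 = (-227/5 + 133)/30 = (1/30)*(438/5) = 73/25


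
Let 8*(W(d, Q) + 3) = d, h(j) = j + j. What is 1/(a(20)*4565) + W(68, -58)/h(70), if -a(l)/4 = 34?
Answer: 42681/1086470 ≈ 0.039284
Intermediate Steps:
h(j) = 2*j
a(l) = -136 (a(l) = -4*34 = -136)
W(d, Q) = -3 + d/8
1/(a(20)*4565) + W(68, -58)/h(70) = 1/(-136*4565) + (-3 + (⅛)*68)/((2*70)) = -1/136*1/4565 + (-3 + 17/2)/140 = -1/620840 + (11/2)*(1/140) = -1/620840 + 11/280 = 42681/1086470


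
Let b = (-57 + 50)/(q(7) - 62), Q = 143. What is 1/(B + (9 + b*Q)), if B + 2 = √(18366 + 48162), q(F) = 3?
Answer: -5959/16398898 + 10443*√462/57396143 ≈ 0.0035474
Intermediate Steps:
B = -2 + 12*√462 (B = -2 + √(18366 + 48162) = -2 + √66528 = -2 + 12*√462 ≈ 255.93)
b = 7/59 (b = (-57 + 50)/(3 - 62) = -7/(-59) = -7*(-1/59) = 7/59 ≈ 0.11864)
1/(B + (9 + b*Q)) = 1/((-2 + 12*√462) + (9 + (7/59)*143)) = 1/((-2 + 12*√462) + (9 + 1001/59)) = 1/((-2 + 12*√462) + 1532/59) = 1/(1414/59 + 12*√462)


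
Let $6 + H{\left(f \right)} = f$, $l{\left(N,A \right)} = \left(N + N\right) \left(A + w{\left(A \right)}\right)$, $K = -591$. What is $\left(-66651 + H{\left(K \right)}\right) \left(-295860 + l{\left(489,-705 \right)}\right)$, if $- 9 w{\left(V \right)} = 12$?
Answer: $66350508192$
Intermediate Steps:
$w{\left(V \right)} = - \frac{4}{3}$ ($w{\left(V \right)} = \left(- \frac{1}{9}\right) 12 = - \frac{4}{3}$)
$l{\left(N,A \right)} = 2 N \left(- \frac{4}{3} + A\right)$ ($l{\left(N,A \right)} = \left(N + N\right) \left(A - \frac{4}{3}\right) = 2 N \left(- \frac{4}{3} + A\right)$)
$H{\left(f \right)} = -6 + f$
$\left(-66651 + H{\left(K \right)}\right) \left(-295860 + l{\left(489,-705 \right)}\right) = \left(-66651 - 597\right) \left(-295860 + \frac{2}{3} \cdot 489 \left(-4 + 3 \left(-705\right)\right)\right) = \left(-66651 - 597\right) \left(-295860 + \frac{2}{3} \cdot 489 \left(-4 - 2115\right)\right) = - 67248 \left(-295860 + \frac{2}{3} \cdot 489 \left(-2119\right)\right) = - 67248 \left(-295860 - 690794\right) = \left(-67248\right) \left(-986654\right) = 66350508192$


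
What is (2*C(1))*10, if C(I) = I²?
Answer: 20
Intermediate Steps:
(2*C(1))*10 = (2*1²)*10 = (2*1)*10 = 2*10 = 20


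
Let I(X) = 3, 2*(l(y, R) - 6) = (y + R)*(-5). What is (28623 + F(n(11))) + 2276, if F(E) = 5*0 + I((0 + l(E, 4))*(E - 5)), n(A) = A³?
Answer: 30902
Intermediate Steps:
l(y, R) = 6 - 5*R/2 - 5*y/2 (l(y, R) = 6 + ((y + R)*(-5))/2 = 6 + ((R + y)*(-5))/2 = 6 + (-5*R - 5*y)/2 = 6 + (-5*R/2 - 5*y/2) = 6 - 5*R/2 - 5*y/2)
F(E) = 3 (F(E) = 5*0 + 3 = 0 + 3 = 3)
(28623 + F(n(11))) + 2276 = (28623 + 3) + 2276 = 28626 + 2276 = 30902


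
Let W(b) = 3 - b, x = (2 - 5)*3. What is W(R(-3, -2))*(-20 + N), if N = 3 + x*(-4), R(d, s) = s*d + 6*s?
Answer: 171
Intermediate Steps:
R(d, s) = 6*s + d*s (R(d, s) = d*s + 6*s = 6*s + d*s)
x = -9 (x = -3*3 = -9)
N = 39 (N = 3 - 9*(-4) = 3 + 36 = 39)
W(R(-3, -2))*(-20 + N) = (3 - (-2)*(6 - 3))*(-20 + 39) = (3 - (-2)*3)*19 = (3 - 1*(-6))*19 = (3 + 6)*19 = 9*19 = 171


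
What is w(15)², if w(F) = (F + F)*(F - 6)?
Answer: 72900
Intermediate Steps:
w(F) = 2*F*(-6 + F) (w(F) = (2*F)*(-6 + F) = 2*F*(-6 + F))
w(15)² = (2*15*(-6 + 15))² = (2*15*9)² = 270² = 72900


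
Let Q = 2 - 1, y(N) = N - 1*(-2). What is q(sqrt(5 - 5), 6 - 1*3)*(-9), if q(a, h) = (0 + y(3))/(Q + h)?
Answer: -45/4 ≈ -11.250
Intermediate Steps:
y(N) = 2 + N (y(N) = N + 2 = 2 + N)
Q = 1
q(a, h) = 5/(1 + h) (q(a, h) = (0 + (2 + 3))/(1 + h) = (0 + 5)/(1 + h) = 5/(1 + h))
q(sqrt(5 - 5), 6 - 1*3)*(-9) = (5/(1 + (6 - 1*3)))*(-9) = (5/(1 + (6 - 3)))*(-9) = (5/(1 + 3))*(-9) = (5/4)*(-9) = -45/4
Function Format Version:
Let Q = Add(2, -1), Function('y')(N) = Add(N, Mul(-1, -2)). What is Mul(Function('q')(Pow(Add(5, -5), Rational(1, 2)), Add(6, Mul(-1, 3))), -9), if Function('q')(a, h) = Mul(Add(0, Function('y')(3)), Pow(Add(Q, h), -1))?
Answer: Rational(-45, 4) ≈ -11.250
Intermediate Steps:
Function('y')(N) = Add(2, N) (Function('y')(N) = Add(N, 2) = Add(2, N))
Q = 1
Function('q')(a, h) = Mul(5, Pow(Add(1, h), -1)) (Function('q')(a, h) = Mul(Add(0, Add(2, 3)), Pow(Add(1, h), -1)) = Mul(Add(0, 5), Pow(Add(1, h), -1)) = Mul(5, Pow(Add(1, h), -1)))
Mul(Function('q')(Pow(Add(5, -5), Rational(1, 2)), Add(6, Mul(-1, 3))), -9) = Mul(Mul(5, Pow(Add(1, Add(6, Mul(-1, 3))), -1)), -9) = Mul(Mul(5, Pow(Add(1, Add(6, -3)), -1)), -9) = Mul(Mul(5, Pow(Add(1, 3), -1)), -9) = Mul(Mul(5, Pow(4, -1)), -9) = Mul(Mul(5, Rational(1, 4)), -9) = Mul(Rational(5, 4), -9) = Rational(-45, 4)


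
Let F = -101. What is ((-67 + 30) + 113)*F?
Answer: -7676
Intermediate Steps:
((-67 + 30) + 113)*F = ((-67 + 30) + 113)*(-101) = (-37 + 113)*(-101) = 76*(-101) = -7676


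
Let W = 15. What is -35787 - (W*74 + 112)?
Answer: -37009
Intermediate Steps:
-35787 - (W*74 + 112) = -35787 - (15*74 + 112) = -35787 - (1110 + 112) = -35787 - 1*1222 = -35787 - 1222 = -37009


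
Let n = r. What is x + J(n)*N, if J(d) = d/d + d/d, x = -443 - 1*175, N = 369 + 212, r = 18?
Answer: 544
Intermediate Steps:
N = 581
n = 18
x = -618 (x = -443 - 175 = -618)
J(d) = 2 (J(d) = 1 + 1 = 2)
x + J(n)*N = -618 + 2*581 = -618 + 1162 = 544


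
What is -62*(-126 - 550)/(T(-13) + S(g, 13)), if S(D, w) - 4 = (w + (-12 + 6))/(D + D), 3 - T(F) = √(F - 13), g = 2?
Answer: 5867680/1641 + 670592*I*√26/1641 ≈ 3575.7 + 2083.7*I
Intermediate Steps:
T(F) = 3 - √(-13 + F) (T(F) = 3 - √(F - 13) = 3 - √(-13 + F))
S(D, w) = 4 + (-6 + w)/(2*D) (S(D, w) = 4 + (w + (-12 + 6))/(D + D) = 4 + (w - 6)/((2*D)) = 4 + (-6 + w)*(1/(2*D)) = 4 + (-6 + w)/(2*D))
-62*(-126 - 550)/(T(-13) + S(g, 13)) = -62*(-126 - 550)/((3 - √(-13 - 13)) + (½)*(-6 + 13 + 8*2)/2) = -(-41912)/((3 - √(-26)) + (½)*(½)*(-6 + 13 + 16)) = -(-41912)/((3 - I*√26) + (½)*(½)*23) = -(-41912)/((3 - I*√26) + 23/4) = -(-41912)/(35/4 - I*√26) = 41912/(35/4 - I*√26)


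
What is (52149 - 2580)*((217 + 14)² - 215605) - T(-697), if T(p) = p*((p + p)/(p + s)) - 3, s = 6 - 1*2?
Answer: -5573294101651/693 ≈ -8.0423e+9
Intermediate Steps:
s = 4 (s = 6 - 2 = 4)
T(p) = -3 + 2*p²/(4 + p) (T(p) = p*((p + p)/(p + 4)) - 3 = p*((2*p)/(4 + p)) - 3 = p*(2*p/(4 + p)) - 3 = 2*p²/(4 + p) - 3 = -3 + 2*p²/(4 + p))
(52149 - 2580)*((217 + 14)² - 215605) - T(-697) = (52149 - 2580)*((217 + 14)² - 215605) - (-12 - 3*(-697) + 2*(-697)²)/(4 - 697) = 49569*(231² - 215605) - (-12 + 2091 + 2*485809)/(-693) = 49569*(53361 - 215605) - (-1)*(-12 + 2091 + 971618)/693 = 49569*(-162244) - (-1)*973697/693 = -8042272836 - 1*(-973697/693) = -8042272836 + 973697/693 = -5573294101651/693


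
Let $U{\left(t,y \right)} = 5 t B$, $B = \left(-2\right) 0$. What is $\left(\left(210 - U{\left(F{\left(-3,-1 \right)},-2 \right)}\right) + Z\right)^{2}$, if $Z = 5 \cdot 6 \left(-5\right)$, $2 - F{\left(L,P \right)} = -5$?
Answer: $3600$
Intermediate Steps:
$B = 0$
$F{\left(L,P \right)} = 7$ ($F{\left(L,P \right)} = 2 - -5 = 2 + 5 = 7$)
$U{\left(t,y \right)} = 0$ ($U{\left(t,y \right)} = 5 t 0 = 0$)
$Z = -150$ ($Z = 30 \left(-5\right) = -150$)
$\left(\left(210 - U{\left(F{\left(-3,-1 \right)},-2 \right)}\right) + Z\right)^{2} = \left(\left(210 - 0\right) - 150\right)^{2} = \left(\left(210 + 0\right) - 150\right)^{2} = \left(210 - 150\right)^{2} = 60^{2} = 3600$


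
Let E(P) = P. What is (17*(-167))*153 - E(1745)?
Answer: -436112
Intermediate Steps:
(17*(-167))*153 - E(1745) = (17*(-167))*153 - 1*1745 = -2839*153 - 1745 = -434367 - 1745 = -436112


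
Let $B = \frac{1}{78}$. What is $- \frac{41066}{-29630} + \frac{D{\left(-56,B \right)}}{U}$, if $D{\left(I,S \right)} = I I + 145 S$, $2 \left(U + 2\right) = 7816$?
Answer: $\frac{9881763739}{4513656420} \approx 2.1893$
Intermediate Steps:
$U = 3906$ ($U = -2 + \frac{1}{2} \cdot 7816 = -2 + 3908 = 3906$)
$B = \frac{1}{78} \approx 0.012821$
$D{\left(I,S \right)} = I^{2} + 145 S$
$- \frac{41066}{-29630} + \frac{D{\left(-56,B \right)}}{U} = - \frac{41066}{-29630} + \frac{\left(-56\right)^{2} + 145 \cdot \frac{1}{78}}{3906} = \left(-41066\right) \left(- \frac{1}{29630}\right) + \left(3136 + \frac{145}{78}\right) \frac{1}{3906} = \frac{20533}{14815} + \frac{244753}{78} \cdot \frac{1}{3906} = \frac{20533}{14815} + \frac{244753}{304668} = \frac{9881763739}{4513656420}$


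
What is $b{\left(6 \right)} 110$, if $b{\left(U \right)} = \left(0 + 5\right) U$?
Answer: $3300$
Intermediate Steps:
$b{\left(U \right)} = 5 U$
$b{\left(6 \right)} 110 = 5 \cdot 6 \cdot 110 = 30 \cdot 110 = 3300$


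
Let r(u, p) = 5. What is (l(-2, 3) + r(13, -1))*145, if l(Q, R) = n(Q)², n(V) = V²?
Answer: 3045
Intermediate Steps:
l(Q, R) = Q⁴ (l(Q, R) = (Q²)² = Q⁴)
(l(-2, 3) + r(13, -1))*145 = ((-2)⁴ + 5)*145 = (16 + 5)*145 = 21*145 = 3045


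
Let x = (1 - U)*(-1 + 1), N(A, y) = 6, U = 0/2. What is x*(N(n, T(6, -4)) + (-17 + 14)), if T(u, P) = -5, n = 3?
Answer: 0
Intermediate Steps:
U = 0 (U = 0*(1/2) = 0)
x = 0 (x = (1 - 1*0)*(-1 + 1) = (1 + 0)*0 = 1*0 = 0)
x*(N(n, T(6, -4)) + (-17 + 14)) = 0*(6 + (-17 + 14)) = 0*(6 - 3) = 0*3 = 0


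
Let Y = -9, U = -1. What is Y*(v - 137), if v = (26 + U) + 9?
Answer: 927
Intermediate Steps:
v = 34 (v = (26 - 1) + 9 = 25 + 9 = 34)
Y*(v - 137) = -9*(34 - 137) = -9*(-103) = 927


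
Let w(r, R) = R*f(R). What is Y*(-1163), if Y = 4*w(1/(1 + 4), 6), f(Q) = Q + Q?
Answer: -334944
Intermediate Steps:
f(Q) = 2*Q
w(r, R) = 2*R² (w(r, R) = R*(2*R) = 2*R²)
Y = 288 (Y = 4*(2*6²) = 4*(2*36) = 4*72 = 288)
Y*(-1163) = 288*(-1163) = -334944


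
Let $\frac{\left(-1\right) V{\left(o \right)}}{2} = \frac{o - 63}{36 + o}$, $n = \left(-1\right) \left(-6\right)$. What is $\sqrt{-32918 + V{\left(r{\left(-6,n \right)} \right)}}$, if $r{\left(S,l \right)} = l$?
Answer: $\frac{i \sqrt{1612849}}{7} \approx 181.43 i$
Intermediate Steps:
$n = 6$
$V{\left(o \right)} = - \frac{2 \left(-63 + o\right)}{36 + o}$ ($V{\left(o \right)} = - 2 \frac{o - 63}{36 + o} = - 2 \frac{-63 + o}{36 + o} = - \frac{2 \left(-63 + o\right)}{36 + o}$)
$\sqrt{-32918 + V{\left(r{\left(-6,n \right)} \right)}} = \sqrt{-32918 + \frac{2 \left(63 - 6\right)}{36 + 6}} = \sqrt{-32918 + \frac{2 \left(63 - 6\right)}{42}} = \sqrt{-32918 + 2 \cdot \frac{1}{42} \cdot 57} = \sqrt{-32918 + \frac{19}{7}} = \sqrt{- \frac{230407}{7}} = \frac{i \sqrt{1612849}}{7}$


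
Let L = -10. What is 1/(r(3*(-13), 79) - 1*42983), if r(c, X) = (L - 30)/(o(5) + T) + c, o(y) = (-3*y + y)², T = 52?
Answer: -19/817423 ≈ -2.3244e-5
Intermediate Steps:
o(y) = 4*y² (o(y) = (-2*y)² = 4*y²)
r(c, X) = -5/19 + c (r(c, X) = (-10 - 30)/(4*5² + 52) + c = -40/(4*25 + 52) + c = -40/(100 + 52) + c = -40/152 + c = -40*1/152 + c = -5/19 + c)
1/(r(3*(-13), 79) - 1*42983) = 1/((-5/19 + 3*(-13)) - 1*42983) = 1/((-5/19 - 39) - 42983) = 1/(-746/19 - 42983) = 1/(-817423/19) = -19/817423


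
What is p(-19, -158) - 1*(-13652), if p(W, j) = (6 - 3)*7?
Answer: 13673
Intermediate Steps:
p(W, j) = 21 (p(W, j) = 3*7 = 21)
p(-19, -158) - 1*(-13652) = 21 - 1*(-13652) = 21 + 13652 = 13673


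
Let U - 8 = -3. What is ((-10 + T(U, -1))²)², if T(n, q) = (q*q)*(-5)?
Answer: 50625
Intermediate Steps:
U = 5 (U = 8 - 3 = 5)
T(n, q) = -5*q² (T(n, q) = q²*(-5) = -5*q²)
((-10 + T(U, -1))²)² = ((-10 - 5*(-1)²)²)² = ((-10 - 5*1)²)² = ((-10 - 5)²)² = ((-15)²)² = 225² = 50625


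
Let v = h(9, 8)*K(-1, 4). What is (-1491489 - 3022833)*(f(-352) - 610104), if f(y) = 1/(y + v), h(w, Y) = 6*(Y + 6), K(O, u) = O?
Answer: 600416890525545/218 ≈ 2.7542e+12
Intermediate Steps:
h(w, Y) = 36 + 6*Y (h(w, Y) = 6*(6 + Y) = 36 + 6*Y)
v = -84 (v = (36 + 6*8)*(-1) = (36 + 48)*(-1) = 84*(-1) = -84)
f(y) = 1/(-84 + y) (f(y) = 1/(y - 84) = 1/(-84 + y))
(-1491489 - 3022833)*(f(-352) - 610104) = (-1491489 - 3022833)*(1/(-84 - 352) - 610104) = -4514322*(1/(-436) - 610104) = -4514322*(-1/436 - 610104) = -4514322*(-266005345/436) = 600416890525545/218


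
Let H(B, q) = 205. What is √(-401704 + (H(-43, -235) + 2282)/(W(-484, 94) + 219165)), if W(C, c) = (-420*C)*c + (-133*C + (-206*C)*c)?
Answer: I*√36928630609711089065/9588011 ≈ 633.8*I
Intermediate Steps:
W(C, c) = -133*C - 626*C*c (W(C, c) = -420*C*c + (-133*C - 206*C*c) = -133*C - 626*C*c)
√(-401704 + (H(-43, -235) + 2282)/(W(-484, 94) + 219165)) = √(-401704 + (205 + 2282)/(-1*(-484)*(133 + 626*94) + 219165)) = √(-401704 + 2487/(-1*(-484)*(133 + 58844) + 219165)) = √(-401704 + 2487/(-1*(-484)*58977 + 219165)) = √(-401704 + 2487/(28544868 + 219165)) = √(-401704 + 2487/28764033) = √(-401704 + 2487*(1/28764033)) = √(-401704 + 829/9588011) = √(-3851542369915/9588011) = I*√36928630609711089065/9588011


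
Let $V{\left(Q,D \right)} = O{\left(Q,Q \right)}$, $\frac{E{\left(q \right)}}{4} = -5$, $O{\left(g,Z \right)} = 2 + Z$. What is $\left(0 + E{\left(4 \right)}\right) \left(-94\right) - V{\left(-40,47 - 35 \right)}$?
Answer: $1918$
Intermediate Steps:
$E{\left(q \right)} = -20$ ($E{\left(q \right)} = 4 \left(-5\right) = -20$)
$V{\left(Q,D \right)} = 2 + Q$
$\left(0 + E{\left(4 \right)}\right) \left(-94\right) - V{\left(-40,47 - 35 \right)} = \left(0 - 20\right) \left(-94\right) - \left(2 - 40\right) = \left(-20\right) \left(-94\right) - -38 = 1880 + 38 = 1918$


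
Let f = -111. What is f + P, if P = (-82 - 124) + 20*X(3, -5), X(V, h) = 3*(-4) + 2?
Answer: -517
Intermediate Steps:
X(V, h) = -10 (X(V, h) = -12 + 2 = -10)
P = -406 (P = (-82 - 124) + 20*(-10) = -206 - 200 = -406)
f + P = -111 - 406 = -517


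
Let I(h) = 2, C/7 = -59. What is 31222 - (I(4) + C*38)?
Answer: 46914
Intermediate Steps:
C = -413 (C = 7*(-59) = -413)
31222 - (I(4) + C*38) = 31222 - (2 - 413*38) = 31222 - (2 - 15694) = 31222 - 1*(-15692) = 31222 + 15692 = 46914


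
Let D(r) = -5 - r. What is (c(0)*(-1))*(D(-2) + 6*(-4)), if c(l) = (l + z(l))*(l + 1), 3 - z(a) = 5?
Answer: -54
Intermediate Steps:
z(a) = -2 (z(a) = 3 - 1*5 = 3 - 5 = -2)
c(l) = (1 + l)*(-2 + l) (c(l) = (l - 2)*(l + 1) = (-2 + l)*(1 + l) = (1 + l)*(-2 + l))
(c(0)*(-1))*(D(-2) + 6*(-4)) = ((-2 + 0² - 1*0)*(-1))*((-5 - 1*(-2)) + 6*(-4)) = ((-2 + 0 + 0)*(-1))*((-5 + 2) - 24) = (-2*(-1))*(-3 - 24) = 2*(-27) = -54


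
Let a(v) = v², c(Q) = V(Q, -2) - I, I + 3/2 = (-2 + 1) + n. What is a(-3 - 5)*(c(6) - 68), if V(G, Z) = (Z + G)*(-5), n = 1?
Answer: -5536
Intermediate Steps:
I = -3/2 (I = -3/2 + ((-2 + 1) + 1) = -3/2 + (-1 + 1) = -3/2 + 0 = -3/2 ≈ -1.5000)
V(G, Z) = -5*G - 5*Z (V(G, Z) = (G + Z)*(-5) = -5*G - 5*Z)
c(Q) = 23/2 - 5*Q (c(Q) = (-5*Q - 5*(-2)) - 1*(-3/2) = (-5*Q + 10) + 3/2 = (10 - 5*Q) + 3/2 = 23/2 - 5*Q)
a(-3 - 5)*(c(6) - 68) = (-3 - 5)²*((23/2 - 5*6) - 68) = (-8)²*((23/2 - 30) - 68) = 64*(-37/2 - 68) = 64*(-173/2) = -5536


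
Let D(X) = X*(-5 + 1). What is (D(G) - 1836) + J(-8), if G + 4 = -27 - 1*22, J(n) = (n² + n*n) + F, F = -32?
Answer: -1528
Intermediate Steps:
J(n) = -32 + 2*n² (J(n) = (n² + n*n) - 32 = (n² + n²) - 32 = 2*n² - 32 = -32 + 2*n²)
G = -53 (G = -4 + (-27 - 1*22) = -4 + (-27 - 22) = -4 - 49 = -53)
D(X) = -4*X (D(X) = X*(-4) = -4*X)
(D(G) - 1836) + J(-8) = (-4*(-53) - 1836) + (-32 + 2*(-8)²) = (212 - 1836) + (-32 + 2*64) = -1624 + (-32 + 128) = -1624 + 96 = -1528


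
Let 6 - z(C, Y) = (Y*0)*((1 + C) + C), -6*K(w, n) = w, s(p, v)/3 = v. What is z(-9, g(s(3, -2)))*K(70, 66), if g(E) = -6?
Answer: -70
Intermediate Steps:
s(p, v) = 3*v
K(w, n) = -w/6
z(C, Y) = 6 (z(C, Y) = 6 - Y*0*((1 + C) + C) = 6 - 0*(1 + 2*C) = 6 - 1*0 = 6 + 0 = 6)
z(-9, g(s(3, -2)))*K(70, 66) = 6*(-⅙*70) = 6*(-35/3) = -70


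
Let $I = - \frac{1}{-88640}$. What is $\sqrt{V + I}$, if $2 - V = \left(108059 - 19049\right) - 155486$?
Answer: $\frac{\sqrt{8161264740585}}{11080} \approx 257.83$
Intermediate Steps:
$I = \frac{1}{88640}$ ($I = \left(-1\right) \left(- \frac{1}{88640}\right) = \frac{1}{88640} \approx 1.1282 \cdot 10^{-5}$)
$V = 66478$ ($V = 2 - \left(\left(108059 - 19049\right) - 155486\right) = 2 - \left(89010 - 155486\right) = 2 - -66476 = 2 + 66476 = 66478$)
$\sqrt{V + I} = \sqrt{66478 + \frac{1}{88640}} = \sqrt{\frac{5892609921}{88640}} = \frac{\sqrt{8161264740585}}{11080}$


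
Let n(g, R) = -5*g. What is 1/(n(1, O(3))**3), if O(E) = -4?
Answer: -1/125 ≈ -0.0080000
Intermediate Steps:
1/(n(1, O(3))**3) = 1/((-5*1)**3) = 1/((-5)**3) = 1/(-125) = -1/125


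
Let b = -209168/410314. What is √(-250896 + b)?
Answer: 2*I*√2640020553998798/205157 ≈ 500.9*I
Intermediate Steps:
b = -104584/205157 (b = -209168*1/410314 = -104584/205157 ≈ -0.50978)
√(-250896 + b) = √(-250896 - 104584/205157) = √(-51473175256/205157) = 2*I*√2640020553998798/205157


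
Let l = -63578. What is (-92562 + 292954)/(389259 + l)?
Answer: 200392/325681 ≈ 0.61530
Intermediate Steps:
(-92562 + 292954)/(389259 + l) = (-92562 + 292954)/(389259 - 63578) = 200392/325681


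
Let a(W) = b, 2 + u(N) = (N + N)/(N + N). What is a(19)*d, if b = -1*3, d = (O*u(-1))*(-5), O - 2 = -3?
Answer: 15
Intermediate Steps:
O = -1 (O = 2 - 3 = -1)
u(N) = -1 (u(N) = -2 + (N + N)/(N + N) = -2 + (2*N)/((2*N)) = -2 + (2*N)*(1/(2*N)) = -2 + 1 = -1)
d = -5 (d = -1*(-1)*(-5) = 1*(-5) = -5)
b = -3
a(W) = -3
a(19)*d = -3*(-5) = 15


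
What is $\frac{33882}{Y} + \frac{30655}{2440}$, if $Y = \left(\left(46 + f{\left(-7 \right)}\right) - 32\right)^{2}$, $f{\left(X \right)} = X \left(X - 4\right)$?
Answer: $\frac{67305227}{4041128} \approx 16.655$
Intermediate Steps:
$f{\left(X \right)} = X \left(-4 + X\right)$
$Y = 8281$ ($Y = \left(\left(46 - 7 \left(-4 - 7\right)\right) - 32\right)^{2} = \left(\left(46 - -77\right) - 32\right)^{2} = \left(\left(46 + 77\right) - 32\right)^{2} = \left(123 - 32\right)^{2} = 91^{2} = 8281$)
$\frac{33882}{Y} + \frac{30655}{2440} = \frac{33882}{8281} + \frac{30655}{2440} = 33882 \cdot \frac{1}{8281} + 30655 \cdot \frac{1}{2440} = \frac{33882}{8281} + \frac{6131}{488} = \frac{67305227}{4041128}$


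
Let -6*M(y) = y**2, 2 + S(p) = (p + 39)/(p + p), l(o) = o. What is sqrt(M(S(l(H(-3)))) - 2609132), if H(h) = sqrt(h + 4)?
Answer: I*sqrt(2609186) ≈ 1615.3*I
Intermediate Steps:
H(h) = sqrt(4 + h)
S(p) = -2 + (39 + p)/(2*p) (S(p) = -2 + (p + 39)/(p + p) = -2 + (39 + p)/((2*p)) = -2 + (39 + p)*(1/(2*p)) = -2 + (39 + p)/(2*p))
M(y) = -y**2/6
sqrt(M(S(l(H(-3)))) - 2609132) = sqrt(-9*(13 - sqrt(4 - 3))**2/(4*(4 - 3))/6 - 2609132) = sqrt(-9*(13 - sqrt(1))**2/4/6 - 2609132) = sqrt(-9*(13 - 1*1)**2/4/6 - 2609132) = sqrt(-9*(13 - 1)**2/4/6 - 2609132) = sqrt(-((3/2)*1*12)**2/6 - 2609132) = sqrt(-1/6*18**2 - 2609132) = sqrt(-1/6*324 - 2609132) = sqrt(-54 - 2609132) = sqrt(-2609186) = I*sqrt(2609186)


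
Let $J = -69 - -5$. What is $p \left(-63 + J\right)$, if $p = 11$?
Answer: $-1397$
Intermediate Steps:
$J = -64$ ($J = -69 + 5 = -64$)
$p \left(-63 + J\right) = 11 \left(-63 - 64\right) = 11 \left(-127\right) = -1397$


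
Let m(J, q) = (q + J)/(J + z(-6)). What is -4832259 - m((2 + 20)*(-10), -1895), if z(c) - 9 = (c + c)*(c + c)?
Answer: -323763468/67 ≈ -4.8323e+6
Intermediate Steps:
z(c) = 9 + 4*c² (z(c) = 9 + (c + c)*(c + c) = 9 + (2*c)*(2*c) = 9 + 4*c²)
m(J, q) = (J + q)/(153 + J) (m(J, q) = (q + J)/(J + (9 + 4*(-6)²)) = (J + q)/(J + (9 + 4*36)) = (J + q)/(J + (9 + 144)) = (J + q)/(J + 153) = (J + q)/(153 + J))
-4832259 - m((2 + 20)*(-10), -1895) = -4832259 - ((2 + 20)*(-10) - 1895)/(153 + (2 + 20)*(-10)) = -4832259 - (22*(-10) - 1895)/(153 + 22*(-10)) = -4832259 - (-220 - 1895)/(153 - 220) = -4832259 - (-2115)/(-67) = -4832259 - (-1)*(-2115)/67 = -4832259 - 1*2115/67 = -4832259 - 2115/67 = -323763468/67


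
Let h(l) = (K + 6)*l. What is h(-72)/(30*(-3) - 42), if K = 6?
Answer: 72/11 ≈ 6.5455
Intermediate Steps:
h(l) = 12*l (h(l) = (6 + 6)*l = 12*l)
h(-72)/(30*(-3) - 42) = (12*(-72))/(30*(-3) - 42) = -864/(-90 - 42) = -864/(-132) = -864*(-1/132) = 72/11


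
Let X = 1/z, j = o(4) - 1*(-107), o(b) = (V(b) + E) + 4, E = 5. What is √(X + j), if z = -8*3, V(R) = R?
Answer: √17274/12 ≈ 10.953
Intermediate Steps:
z = -24
o(b) = 9 + b (o(b) = (b + 5) + 4 = (5 + b) + 4 = 9 + b)
j = 120 (j = (9 + 4) - 1*(-107) = 13 + 107 = 120)
X = -1/24 (X = 1/(-24) = -1/24 ≈ -0.041667)
√(X + j) = √(-1/24 + 120) = √(2879/24) = √17274/12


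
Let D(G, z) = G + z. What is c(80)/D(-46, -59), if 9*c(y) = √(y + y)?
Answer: -4*√10/945 ≈ -0.013385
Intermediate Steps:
c(y) = √2*√y/9 (c(y) = √(y + y)/9 = √(2*y)/9 = (√2*√y)/9 = √2*√y/9)
c(80)/D(-46, -59) = (√2*√80/9)/(-46 - 59) = (√2*(4*√5)/9)/(-105) = (4*√10/9)*(-1/105) = -4*√10/945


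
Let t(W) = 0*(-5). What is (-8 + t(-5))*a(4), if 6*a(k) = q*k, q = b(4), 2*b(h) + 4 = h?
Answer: 0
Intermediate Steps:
b(h) = -2 + h/2
t(W) = 0
q = 0 (q = -2 + (1/2)*4 = -2 + 2 = 0)
a(k) = 0 (a(k) = (0*k)/6 = (1/6)*0 = 0)
(-8 + t(-5))*a(4) = (-8 + 0)*0 = -8*0 = 0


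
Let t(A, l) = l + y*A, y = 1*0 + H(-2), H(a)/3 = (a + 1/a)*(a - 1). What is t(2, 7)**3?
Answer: 140608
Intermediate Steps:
H(a) = 3*(-1 + a)*(a + 1/a) (H(a) = 3*((a + 1/a)*(a - 1)) = 3*((a + 1/a)*(-1 + a)) = 3*((-1 + a)*(a + 1/a)) = 3*(-1 + a)*(a + 1/a))
y = 45/2 (y = 1*0 + 3*(-1 - 2*(1 + (-2)**2 - 1*(-2)))/(-2) = 0 + 3*(-1/2)*(-1 - 2*(1 + 4 + 2)) = 0 + 3*(-1/2)*(-1 - 2*7) = 0 + 3*(-1/2)*(-1 - 14) = 0 + 3*(-1/2)*(-15) = 0 + 45/2 = 45/2 ≈ 22.500)
t(A, l) = l + 45*A/2
t(2, 7)**3 = (7 + (45/2)*2)**3 = (7 + 45)**3 = 52**3 = 140608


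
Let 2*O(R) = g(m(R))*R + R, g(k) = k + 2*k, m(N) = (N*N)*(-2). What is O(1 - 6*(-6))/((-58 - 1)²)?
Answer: -303881/6962 ≈ -43.648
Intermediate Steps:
m(N) = -2*N² (m(N) = N²*(-2) = -2*N²)
g(k) = 3*k
O(R) = R/2 - 3*R³ (O(R) = ((3*(-2*R²))*R + R)/2 = ((-6*R²)*R + R)/2 = (-6*R³ + R)/2 = (R - 6*R³)/2 = R/2 - 3*R³)
O(1 - 6*(-6))/((-58 - 1)²) = ((1 - 6*(-6))/2 - 3*(1 - 6*(-6))³)/((-58 - 1)²) = ((1 + 36)/2 - 3*(1 + 36)³)/((-59)²) = ((½)*37 - 3*37³)/3481 = (37/2 - 3*50653)*(1/3481) = (37/2 - 151959)*(1/3481) = -303881/2*1/3481 = -303881/6962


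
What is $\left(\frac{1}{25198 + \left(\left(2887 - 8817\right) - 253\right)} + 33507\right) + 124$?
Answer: $\frac{639493466}{19015} \approx 33631.0$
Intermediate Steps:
$\left(\frac{1}{25198 + \left(\left(2887 - 8817\right) - 253\right)} + 33507\right) + 124 = \left(\frac{1}{25198 - 6183} + 33507\right) + 124 = \left(\frac{1}{19015} + 33507\right) + 124 = \frac{637135606}{19015} + 124 = \frac{639493466}{19015}$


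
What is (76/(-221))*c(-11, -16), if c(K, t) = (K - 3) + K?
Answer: 1900/221 ≈ 8.5973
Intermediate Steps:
c(K, t) = -3 + 2*K (c(K, t) = (-3 + K) + K = -3 + 2*K)
(76/(-221))*c(-11, -16) = (76/(-221))*(-3 + 2*(-11)) = (76*(-1/221))*(-3 - 22) = -76/221*(-25) = 1900/221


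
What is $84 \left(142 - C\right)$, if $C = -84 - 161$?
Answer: $32508$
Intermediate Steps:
$C = -245$
$84 \left(142 - C\right) = 84 \left(142 - -245\right) = 84 \left(142 + 245\right) = 84 \cdot 387 = 32508$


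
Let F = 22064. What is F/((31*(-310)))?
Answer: -11032/4805 ≈ -2.2959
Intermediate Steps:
F/((31*(-310))) = 22064/((31*(-310))) = 22064/(-9610) = 22064*(-1/9610) = -11032/4805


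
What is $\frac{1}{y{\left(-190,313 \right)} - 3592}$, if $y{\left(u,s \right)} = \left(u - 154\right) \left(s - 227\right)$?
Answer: $- \frac{1}{33176} \approx -3.0142 \cdot 10^{-5}$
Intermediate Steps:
$y{\left(u,s \right)} = \left(-227 + s\right) \left(-154 + u\right)$ ($y{\left(u,s \right)} = \left(-154 + u\right) \left(-227 + s\right) = \left(-227 + s\right) \left(-154 + u\right)$)
$\frac{1}{y{\left(-190,313 \right)} - 3592} = \frac{1}{\left(34958 - -43130 - 48202 + 313 \left(-190\right)\right) - 3592} = \frac{1}{\left(34958 + 43130 - 48202 - 59470\right) - 3592} = \frac{1}{-29584 - 3592} = \frac{1}{-33176} = - \frac{1}{33176}$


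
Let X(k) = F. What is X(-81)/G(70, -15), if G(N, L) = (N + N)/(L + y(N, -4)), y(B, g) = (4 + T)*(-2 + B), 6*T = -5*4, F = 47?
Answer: 611/60 ≈ 10.183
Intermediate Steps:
T = -10/3 (T = (-5*4)/6 = (1/6)*(-20) = -10/3 ≈ -3.3333)
X(k) = 47
y(B, g) = -4/3 + 2*B/3 (y(B, g) = (4 - 10/3)*(-2 + B) = 2*(-2 + B)/3 = -4/3 + 2*B/3)
G(N, L) = 2*N/(-4/3 + L + 2*N/3) (G(N, L) = (N + N)/(L + (-4/3 + 2*N/3)) = (2*N)/(-4/3 + L + 2*N/3) = 2*N/(-4/3 + L + 2*N/3))
X(-81)/G(70, -15) = 47/((6*70/(-4 + 2*70 + 3*(-15)))) = 47/((6*70/(-4 + 140 - 45))) = 47/((6*70/91)) = 47/((6*70*(1/91))) = 47/(60/13) = 47*(13/60) = 611/60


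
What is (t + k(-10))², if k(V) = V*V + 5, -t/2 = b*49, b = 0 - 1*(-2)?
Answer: 8281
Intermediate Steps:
b = 2 (b = 0 + 2 = 2)
t = -196 (t = -4*49 = -2*98 = -196)
k(V) = 5 + V² (k(V) = V² + 5 = 5 + V²)
(t + k(-10))² = (-196 + (5 + (-10)²))² = (-196 + (5 + 100))² = (-196 + 105)² = (-91)² = 8281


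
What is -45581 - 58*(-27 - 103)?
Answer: -38041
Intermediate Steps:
-45581 - 58*(-27 - 103) = -45581 - 58*(-130) = -45581 - 1*(-7540) = -45581 + 7540 = -38041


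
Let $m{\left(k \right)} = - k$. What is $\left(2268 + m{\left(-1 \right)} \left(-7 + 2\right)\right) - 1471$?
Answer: $792$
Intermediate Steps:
$\left(2268 + m{\left(-1 \right)} \left(-7 + 2\right)\right) - 1471 = \left(2268 + \left(-1\right) \left(-1\right) \left(-7 + 2\right)\right) - 1471 = \left(2268 + 1 \left(-5\right)\right) - 1471 = \left(2268 - 5\right) - 1471 = 2263 - 1471 = 792$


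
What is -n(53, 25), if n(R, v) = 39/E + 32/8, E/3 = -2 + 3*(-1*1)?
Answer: -7/5 ≈ -1.4000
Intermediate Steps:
E = -15 (E = 3*(-2 + 3*(-1*1)) = 3*(-2 + 3*(-1)) = 3*(-2 - 3) = 3*(-5) = -15)
n(R, v) = 7/5 (n(R, v) = 39/(-15) + 32/8 = 39*(-1/15) + 32*(⅛) = -13/5 + 4 = 7/5)
-n(53, 25) = -1*7/5 = -7/5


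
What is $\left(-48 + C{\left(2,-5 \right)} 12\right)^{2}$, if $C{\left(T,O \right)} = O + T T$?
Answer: $3600$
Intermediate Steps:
$C{\left(T,O \right)} = O + T^{2}$
$\left(-48 + C{\left(2,-5 \right)} 12\right)^{2} = \left(-48 + \left(-5 + 2^{2}\right) 12\right)^{2} = \left(-48 + \left(-5 + 4\right) 12\right)^{2} = \left(-48 - 12\right)^{2} = \left(-60\right)^{2} = 3600$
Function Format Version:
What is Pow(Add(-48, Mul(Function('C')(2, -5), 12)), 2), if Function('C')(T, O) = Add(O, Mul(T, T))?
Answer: 3600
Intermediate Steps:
Function('C')(T, O) = Add(O, Pow(T, 2))
Pow(Add(-48, Mul(Function('C')(2, -5), 12)), 2) = Pow(Add(-48, Mul(Add(-5, Pow(2, 2)), 12)), 2) = Pow(Add(-48, Mul(Add(-5, 4), 12)), 2) = Pow(Add(-48, Mul(-1, 12)), 2) = Pow(Add(-48, -12), 2) = Pow(-60, 2) = 3600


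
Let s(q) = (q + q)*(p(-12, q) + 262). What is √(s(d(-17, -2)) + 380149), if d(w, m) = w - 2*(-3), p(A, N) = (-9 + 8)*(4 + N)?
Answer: √374231 ≈ 611.74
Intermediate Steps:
p(A, N) = -4 - N (p(A, N) = -(4 + N) = -4 - N)
d(w, m) = 6 + w (d(w, m) = w + 6 = 6 + w)
s(q) = 2*q*(258 - q) (s(q) = (q + q)*((-4 - q) + 262) = (2*q)*(258 - q) = 2*q*(258 - q))
√(s(d(-17, -2)) + 380149) = √(2*(6 - 17)*(258 - (6 - 17)) + 380149) = √(2*(-11)*(258 - 1*(-11)) + 380149) = √(2*(-11)*(258 + 11) + 380149) = √(2*(-11)*269 + 380149) = √(-5918 + 380149) = √374231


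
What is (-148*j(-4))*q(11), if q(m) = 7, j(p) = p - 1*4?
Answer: 8288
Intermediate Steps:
j(p) = -4 + p (j(p) = p - 4 = -4 + p)
(-148*j(-4))*q(11) = -148*(-4 - 4)*7 = -148*(-8)*7 = 1184*7 = 8288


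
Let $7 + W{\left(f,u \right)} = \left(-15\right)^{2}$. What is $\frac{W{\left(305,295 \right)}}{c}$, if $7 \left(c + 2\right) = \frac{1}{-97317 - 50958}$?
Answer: $- \frac{226267650}{2075851} \approx -109.0$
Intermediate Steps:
$c = - \frac{2075851}{1037925}$ ($c = -2 + \frac{1}{7 \left(-97317 - 50958\right)} = -2 + \frac{1}{7 \left(-148275\right)} = -2 + \frac{1}{7} \left(- \frac{1}{148275}\right) = -2 - \frac{1}{1037925} = - \frac{2075851}{1037925} \approx -2.0$)
$W{\left(f,u \right)} = 218$ ($W{\left(f,u \right)} = -7 + \left(-15\right)^{2} = -7 + 225 = 218$)
$\frac{W{\left(305,295 \right)}}{c} = \frac{218}{- \frac{2075851}{1037925}} = 218 \left(- \frac{1037925}{2075851}\right) = - \frac{226267650}{2075851}$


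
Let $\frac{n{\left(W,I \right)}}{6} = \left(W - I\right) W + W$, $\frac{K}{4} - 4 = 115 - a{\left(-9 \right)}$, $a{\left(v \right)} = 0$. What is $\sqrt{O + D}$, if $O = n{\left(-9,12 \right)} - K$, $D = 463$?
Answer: $\sqrt{1067} \approx 32.665$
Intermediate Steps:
$K = 476$ ($K = 16 + 4 \left(115 - 0\right) = 16 + 4 \left(115 + 0\right) = 16 + 4 \cdot 115 = 16 + 460 = 476$)
$n{\left(W,I \right)} = 6 W + 6 W \left(W - I\right)$ ($n{\left(W,I \right)} = 6 \left(\left(W - I\right) W + W\right) = 6 \left(W \left(W - I\right) + W\right) = 6 \left(W + W \left(W - I\right)\right) = 6 W + 6 W \left(W - I\right)$)
$O = 604$ ($O = 6 \left(-9\right) \left(1 - 9 - 12\right) - 476 = 6 \left(-9\right) \left(-20\right) - 476 = 1080 - 476 = 604$)
$\sqrt{O + D} = \sqrt{604 + 463} = \sqrt{1067}$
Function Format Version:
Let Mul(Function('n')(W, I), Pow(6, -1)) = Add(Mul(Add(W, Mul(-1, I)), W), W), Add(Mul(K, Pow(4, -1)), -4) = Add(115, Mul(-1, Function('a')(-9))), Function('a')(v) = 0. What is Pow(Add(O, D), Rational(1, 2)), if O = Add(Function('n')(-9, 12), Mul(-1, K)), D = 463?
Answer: Pow(1067, Rational(1, 2)) ≈ 32.665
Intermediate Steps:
K = 476 (K = Add(16, Mul(4, Add(115, Mul(-1, 0)))) = Add(16, Mul(4, Add(115, 0))) = Add(16, Mul(4, 115)) = Add(16, 460) = 476)
Function('n')(W, I) = Add(Mul(6, W), Mul(6, W, Add(W, Mul(-1, I)))) (Function('n')(W, I) = Mul(6, Add(Mul(Add(W, Mul(-1, I)), W), W)) = Mul(6, Add(Mul(W, Add(W, Mul(-1, I))), W)) = Mul(6, Add(W, Mul(W, Add(W, Mul(-1, I))))) = Add(Mul(6, W), Mul(6, W, Add(W, Mul(-1, I)))))
O = 604 (O = Add(Mul(6, -9, Add(1, -9, Mul(-1, 12))), Mul(-1, 476)) = Add(Mul(6, -9, Add(1, -9, -12)), -476) = Add(Mul(6, -9, -20), -476) = Add(1080, -476) = 604)
Pow(Add(O, D), Rational(1, 2)) = Pow(Add(604, 463), Rational(1, 2)) = Pow(1067, Rational(1, 2))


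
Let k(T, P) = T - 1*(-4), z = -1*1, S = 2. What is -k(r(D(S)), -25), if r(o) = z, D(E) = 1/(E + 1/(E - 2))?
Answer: -3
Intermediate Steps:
z = -1
D(E) = 1/(E + 1/(-2 + E))
r(o) = -1
k(T, P) = 4 + T (k(T, P) = T + 4 = 4 + T)
-k(r(D(S)), -25) = -(4 - 1) = -1*3 = -3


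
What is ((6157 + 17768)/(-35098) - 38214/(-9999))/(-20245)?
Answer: -11131403/71766460010 ≈ -0.00015511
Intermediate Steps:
((6157 + 17768)/(-35098) - 38214/(-9999))/(-20245) = (23925*(-1/35098) - 38214*(-1/9999))*(-1/20245) = (-23925/35098 + 386/101)*(-1/20245) = (11131403/3544898)*(-1/20245) = -11131403/71766460010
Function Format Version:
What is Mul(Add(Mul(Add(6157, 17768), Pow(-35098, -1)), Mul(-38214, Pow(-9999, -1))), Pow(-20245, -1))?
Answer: Rational(-11131403, 71766460010) ≈ -0.00015511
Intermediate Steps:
Mul(Add(Mul(Add(6157, 17768), Pow(-35098, -1)), Mul(-38214, Pow(-9999, -1))), Pow(-20245, -1)) = Mul(Add(Mul(23925, Rational(-1, 35098)), Mul(-38214, Rational(-1, 9999))), Rational(-1, 20245)) = Mul(Add(Rational(-23925, 35098), Rational(386, 101)), Rational(-1, 20245)) = Mul(Rational(11131403, 3544898), Rational(-1, 20245)) = Rational(-11131403, 71766460010)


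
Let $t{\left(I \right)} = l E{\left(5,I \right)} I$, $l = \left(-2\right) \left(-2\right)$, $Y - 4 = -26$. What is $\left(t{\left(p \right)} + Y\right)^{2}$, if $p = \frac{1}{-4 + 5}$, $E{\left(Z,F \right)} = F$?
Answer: $324$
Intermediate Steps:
$Y = -22$ ($Y = 4 - 26 = -22$)
$l = 4$
$p = 1$ ($p = 1^{-1} = 1$)
$t{\left(I \right)} = 4 I^{2}$ ($t{\left(I \right)} = 4 I I = 4 I^{2}$)
$\left(t{\left(p \right)} + Y\right)^{2} = \left(4 \cdot 1^{2} - 22\right)^{2} = \left(4 \cdot 1 - 22\right)^{2} = \left(4 - 22\right)^{2} = \left(-18\right)^{2} = 324$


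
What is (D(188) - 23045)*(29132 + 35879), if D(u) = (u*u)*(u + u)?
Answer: 862455364289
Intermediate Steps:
D(u) = 2*u**3 (D(u) = u**2*(2*u) = 2*u**3)
(D(188) - 23045)*(29132 + 35879) = (2*188**3 - 23045)*(29132 + 35879) = (2*6644672 - 23045)*65011 = (13289344 - 23045)*65011 = 13266299*65011 = 862455364289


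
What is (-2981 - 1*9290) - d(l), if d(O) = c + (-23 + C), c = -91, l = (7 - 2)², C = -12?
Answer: -12145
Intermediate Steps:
l = 25 (l = 5² = 25)
d(O) = -126 (d(O) = -91 + (-23 - 12) = -91 - 35 = -126)
(-2981 - 1*9290) - d(l) = (-2981 - 1*9290) - 1*(-126) = (-2981 - 9290) + 126 = -12271 + 126 = -12145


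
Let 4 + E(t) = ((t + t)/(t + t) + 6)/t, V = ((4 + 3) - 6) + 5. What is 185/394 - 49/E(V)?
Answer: 118981/6698 ≈ 17.764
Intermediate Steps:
V = 6 (V = (7 - 6) + 5 = 1 + 5 = 6)
E(t) = -4 + 7/t (E(t) = -4 + ((t + t)/(t + t) + 6)/t = -4 + ((2*t)/((2*t)) + 6)/t = -4 + ((2*t)*(1/(2*t)) + 6)/t = -4 + (1 + 6)/t = -4 + 7/t)
185/394 - 49/E(V) = 185/394 - 49/(-4 + 7/6) = 185/394 - 49/(-17/6) = 185/394 - 49*(-6/17) = 185/394 + 294/17 = 118981/6698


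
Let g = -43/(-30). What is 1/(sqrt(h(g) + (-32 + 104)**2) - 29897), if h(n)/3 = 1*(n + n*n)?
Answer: -8969100/268147624361 - 10*sqrt(4675017)/268147624361 ≈ -3.3529e-5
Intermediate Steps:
g = 43/30 (g = -43*(-1/30) = 43/30 ≈ 1.4333)
h(n) = 3*n + 3*n**2 (h(n) = 3*(1*(n + n*n)) = 3*(1*(n + n**2)) = 3*(n + n**2) = 3*n + 3*n**2)
1/(sqrt(h(g) + (-32 + 104)**2) - 29897) = 1/(sqrt(3*(43/30)*(1 + 43/30) + (-32 + 104)**2) - 29897) = 1/(sqrt(3*(43/30)*(73/30) + 72**2) - 29897) = 1/(sqrt(3139/300 + 5184) - 29897) = 1/(sqrt(1558339/300) - 29897) = 1/(sqrt(4675017)/30 - 29897) = 1/(-29897 + sqrt(4675017)/30)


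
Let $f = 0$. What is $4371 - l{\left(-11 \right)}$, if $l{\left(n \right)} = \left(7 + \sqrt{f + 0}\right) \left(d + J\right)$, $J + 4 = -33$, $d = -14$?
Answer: $4728$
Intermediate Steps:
$J = -37$ ($J = -4 - 33 = -37$)
$l{\left(n \right)} = -357$ ($l{\left(n \right)} = \left(7 + \sqrt{0 + 0}\right) \left(-14 - 37\right) = \left(7 + \sqrt{0}\right) \left(-51\right) = \left(7 + 0\right) \left(-51\right) = 7 \left(-51\right) = -357$)
$4371 - l{\left(-11 \right)} = 4371 - -357 = 4371 + 357 = 4728$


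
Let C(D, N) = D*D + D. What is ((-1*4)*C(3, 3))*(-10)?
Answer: 480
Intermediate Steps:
C(D, N) = D + D² (C(D, N) = D² + D = D + D²)
((-1*4)*C(3, 3))*(-10) = ((-1*4)*(3*(1 + 3)))*(-10) = -12*4*(-10) = -4*12*(-10) = -48*(-10) = 480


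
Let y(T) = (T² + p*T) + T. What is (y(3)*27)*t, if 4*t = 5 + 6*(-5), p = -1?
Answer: -6075/4 ≈ -1518.8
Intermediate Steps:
t = -25/4 (t = (5 + 6*(-5))/4 = (5 - 30)/4 = (¼)*(-25) = -25/4 ≈ -6.2500)
y(T) = T² (y(T) = (T² - T) + T = T²)
(y(3)*27)*t = (3²*27)*(-25/4) = (9*27)*(-25/4) = 243*(-25/4) = -6075/4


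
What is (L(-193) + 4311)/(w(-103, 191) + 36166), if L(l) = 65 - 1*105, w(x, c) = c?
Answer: 4271/36357 ≈ 0.11747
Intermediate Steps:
L(l) = -40 (L(l) = 65 - 105 = -40)
(L(-193) + 4311)/(w(-103, 191) + 36166) = (-40 + 4311)/(191 + 36166) = 4271/36357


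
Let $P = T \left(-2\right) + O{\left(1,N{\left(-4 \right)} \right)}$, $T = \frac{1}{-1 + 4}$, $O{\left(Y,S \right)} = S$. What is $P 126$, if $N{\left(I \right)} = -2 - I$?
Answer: $168$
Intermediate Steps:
$T = \frac{1}{3} \approx 0.33333$
$P = \frac{4}{3}$ ($P = \frac{1}{3} \left(-2\right) - -2 = - \frac{2}{3} + \left(-2 + 4\right) = - \frac{2}{3} + 2 = \frac{4}{3} \approx 1.3333$)
$P 126 = \frac{4}{3} \cdot 126 = 168$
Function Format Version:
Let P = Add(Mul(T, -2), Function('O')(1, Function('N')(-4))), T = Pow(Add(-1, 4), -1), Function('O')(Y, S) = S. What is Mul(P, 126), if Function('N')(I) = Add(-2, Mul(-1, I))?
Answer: 168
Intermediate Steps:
T = Rational(1, 3) (T = Pow(3, -1) = Rational(1, 3) ≈ 0.33333)
P = Rational(4, 3) (P = Add(Mul(Rational(1, 3), -2), Add(-2, Mul(-1, -4))) = Add(Rational(-2, 3), Add(-2, 4)) = Add(Rational(-2, 3), 2) = Rational(4, 3) ≈ 1.3333)
Mul(P, 126) = Mul(Rational(4, 3), 126) = 168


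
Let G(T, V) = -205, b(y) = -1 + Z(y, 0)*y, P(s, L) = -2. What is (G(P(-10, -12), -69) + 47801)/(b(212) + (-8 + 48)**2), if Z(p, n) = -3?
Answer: 47596/963 ≈ 49.425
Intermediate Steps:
b(y) = -1 - 3*y
(G(P(-10, -12), -69) + 47801)/(b(212) + (-8 + 48)**2) = (-205 + 47801)/((-1 - 3*212) + (-8 + 48)**2) = 47596/((-1 - 636) + 40**2) = 47596/(-637 + 1600) = 47596/963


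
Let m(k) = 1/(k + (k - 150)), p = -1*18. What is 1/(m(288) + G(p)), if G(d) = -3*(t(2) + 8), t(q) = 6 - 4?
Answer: -426/12779 ≈ -0.033336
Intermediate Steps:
t(q) = 2
p = -18
m(k) = 1/(-150 + 2*k) (m(k) = 1/(k + (-150 + k)) = 1/(-150 + 2*k))
G(d) = -30 (G(d) = -3*(2 + 8) = -3*10 = -30)
1/(m(288) + G(p)) = 1/(1/(2*(-75 + 288)) - 30) = 1/((½)/213 - 30) = 1/((½)*(1/213) - 30) = 1/(1/426 - 30) = 1/(-12779/426) = -426/12779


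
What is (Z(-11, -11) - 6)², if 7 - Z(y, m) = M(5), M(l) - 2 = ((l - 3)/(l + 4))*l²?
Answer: 3481/81 ≈ 42.975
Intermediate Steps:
M(l) = 2 + l²*(-3 + l)/(4 + l) (M(l) = 2 + ((l - 3)/(l + 4))*l² = 2 + ((-3 + l)/(4 + l))*l² = 2 + l²*(-3 + l)/(4 + l))
Z(y, m) = -5/9 (Z(y, m) = 7 - (8 + 5³ - 3*5² + 2*5)/(4 + 5) = 7 - (8 + 125 - 3*25 + 10)/9 = 7 - (8 + 125 - 75 + 10)/9 = 7 - 68/9 = -5/9)
(Z(-11, -11) - 6)² = (-5/9 - 6)² = (-59/9)² = 3481/81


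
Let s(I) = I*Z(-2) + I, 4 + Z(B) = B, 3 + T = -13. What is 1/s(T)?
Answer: 1/80 ≈ 0.012500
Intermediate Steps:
T = -16 (T = -3 - 13 = -16)
Z(B) = -4 + B
s(I) = -5*I (s(I) = I*(-4 - 2) + I = I*(-6) + I = -6*I + I = -5*I)
1/s(T) = 1/(-5*(-16)) = 1/80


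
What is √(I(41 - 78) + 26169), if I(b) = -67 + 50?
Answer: 2*√6538 ≈ 161.72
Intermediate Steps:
I(b) = -17
√(I(41 - 78) + 26169) = √(-17 + 26169) = √26152 = 2*√6538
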